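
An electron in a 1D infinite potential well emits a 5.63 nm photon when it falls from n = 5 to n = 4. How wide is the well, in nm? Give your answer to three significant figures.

L = 0.124 nm

The photon carries ΔE = hc/λ = 6.626×10^-34·2.998×10^8/5.63×10^-9 m = 3.528×10^-17 J.
Since ΔE = (5² − 4²)E_1, E_1 = 3.920×10^-18 J, and L = h/√(8m_eE_1) = 1.24×10^-10 m = 0.124 nm.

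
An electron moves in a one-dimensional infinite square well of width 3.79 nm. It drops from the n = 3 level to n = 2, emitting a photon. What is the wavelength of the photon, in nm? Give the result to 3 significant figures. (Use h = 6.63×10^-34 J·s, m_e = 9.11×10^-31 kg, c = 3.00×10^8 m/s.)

E_1 = h²/(8m_eL²) = 4.199×10^-21 J, so ΔE = (3² − 2²)E_1 = 2.100×10^-20 J.
λ = hc/ΔE = (6.63×10^-34·3.00×10^8)/2.100×10^-20 = 9.47×10^-6 m = 9.47×10^3 nm.

λ = 9.47×10^3 nm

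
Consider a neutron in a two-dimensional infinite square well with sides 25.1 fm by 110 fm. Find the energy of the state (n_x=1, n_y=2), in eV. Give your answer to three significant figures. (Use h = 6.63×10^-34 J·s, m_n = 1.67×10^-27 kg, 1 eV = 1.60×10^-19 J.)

For a 2D rectangular well E = (h²/8m_n)·Σ n_i²/L_i² = (6.63×10^-34)²/(8·1.67×10^-27) · [1²/(25.1 fm)² + 2²/(110 fm)²].
Evaluating gives E = 6.310×10^-14 J = 3.94×10^5 eV.

E = 3.94×10^5 eV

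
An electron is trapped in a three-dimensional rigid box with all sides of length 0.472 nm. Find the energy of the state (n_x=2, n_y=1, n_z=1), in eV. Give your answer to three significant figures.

For a 3D rectangular well E = (h²/8m_e)·Σ n_i²/L_i² = (6.626×10^-34)²/(8·9.109×10^-31) · [2²/(0.472 nm)² + 1²/(0.472 nm)² + 1²/(0.472 nm)²].
Evaluating gives E = 1.623×10^-18 J = 10.1 eV.

E = 10.1 eV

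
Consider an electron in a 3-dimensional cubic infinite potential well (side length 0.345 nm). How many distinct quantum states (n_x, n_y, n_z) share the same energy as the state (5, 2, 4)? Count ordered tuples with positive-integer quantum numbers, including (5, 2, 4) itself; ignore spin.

The level has n_x² + n_y² + n_z² = 45. The ordered positive-integer solutions are (2, 4, 5), (2, 5, 4), (4, 2, 5), (4, 5, 2), (5, 2, 4), (5, 4, 2).
That gives 6 states.

degeneracy = 6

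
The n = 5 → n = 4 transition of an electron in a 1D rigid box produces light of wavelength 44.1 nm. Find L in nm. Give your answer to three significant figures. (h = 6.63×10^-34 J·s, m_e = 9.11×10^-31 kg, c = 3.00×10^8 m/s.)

L = 0.347 nm

The photon carries ΔE = hc/λ = 6.63×10^-34·3.00×10^8/4.41×10^-8 m = 4.510×10^-18 J.
Since ΔE = (5² − 4²)E_1, E_1 = 5.011×10^-19 J, and L = h/√(8m_eE_1) = 3.47×10^-10 m = 0.347 nm.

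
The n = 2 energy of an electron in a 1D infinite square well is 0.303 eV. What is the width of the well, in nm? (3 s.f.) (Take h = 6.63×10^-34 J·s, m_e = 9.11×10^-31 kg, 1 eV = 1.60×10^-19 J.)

L = 2.23 nm

From E_n = n²h²/(8m_eL²), L = n·h/√(8m_eE_n).
E_2 = 0.303 eV = 4.848×10^-20 J, so L = 2·6.63×10^-34/√(8·9.11×10^-31·4.848×10^-20) = 2.23×10^-9 m = 2.23 nm.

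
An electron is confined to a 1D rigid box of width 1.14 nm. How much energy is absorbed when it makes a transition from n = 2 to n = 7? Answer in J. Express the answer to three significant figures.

E_1 = h²/(8m_eL²) = 4.636×10^-20 J.
|ΔE| = |2² − 7²|·E_1 = 45·4.636×10^-20 J = 2.09×10^-18 J.

|ΔE| = 2.09×10^-18 J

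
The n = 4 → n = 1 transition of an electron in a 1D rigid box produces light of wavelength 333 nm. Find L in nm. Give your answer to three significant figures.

The photon carries ΔE = hc/λ = 6.626×10^-34·2.998×10^8/3.33×10^-7 m = 5.965×10^-19 J.
Since ΔE = (4² − 1²)E_1, E_1 = 3.977×10^-20 J, and L = h/√(8m_eE_1) = 1.23×10^-9 m = 1.23 nm.

L = 1.23 nm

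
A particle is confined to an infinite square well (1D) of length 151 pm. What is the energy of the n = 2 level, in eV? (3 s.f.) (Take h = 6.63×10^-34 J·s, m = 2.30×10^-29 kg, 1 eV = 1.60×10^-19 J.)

E_2 = 2.62 eV

For an infinite well E_n = n²h²/(8mL²), so E_1 = h²/(8mL²) = (6.63×10^-34)²/(8·2.30×10^-29·(1.51×10^-10 m)²) = 1.048×10^-19 J.
Then E_2 = 2²·E_1 = 4·1.048×10^-19 J = 4.192×10^-19 J.
Converting, E_2 = 4.192×10^-19 J / (1.60×10^-19 J/eV) = 2.62 eV.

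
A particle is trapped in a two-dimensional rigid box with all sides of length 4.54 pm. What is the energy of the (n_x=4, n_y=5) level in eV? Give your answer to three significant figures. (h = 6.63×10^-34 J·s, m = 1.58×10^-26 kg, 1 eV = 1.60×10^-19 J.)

For a 2D rectangular well E = (h²/8m)·Σ n_i²/L_i² = (6.63×10^-34)²/(8·1.58×10^-26) · [4²/(4.54 pm)² + 5²/(4.54 pm)²].
Evaluating gives E = 6.918×10^-18 J = 43.2 eV.

E = 43.2 eV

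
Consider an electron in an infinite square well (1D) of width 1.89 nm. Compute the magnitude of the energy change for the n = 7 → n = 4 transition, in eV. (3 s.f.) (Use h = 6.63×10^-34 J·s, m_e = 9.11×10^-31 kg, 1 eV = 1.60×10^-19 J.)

E_1 = h²/(8m_eL²) = 1.688×10^-20 J.
|ΔE| = |7² − 4²|·E_1 = 33·1.688×10^-20 J = 5.570×10^-19 J = 3.48 eV.

|ΔE| = 3.48 eV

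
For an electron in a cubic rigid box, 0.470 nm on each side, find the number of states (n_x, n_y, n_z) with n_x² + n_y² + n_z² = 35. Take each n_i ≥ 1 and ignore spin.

The level has n_x² + n_y² + n_z² = 35. The ordered positive-integer solutions are (1, 3, 5), (1, 5, 3), (3, 1, 5), (3, 5, 1), (5, 1, 3), (5, 3, 1).
That gives 6 states.

degeneracy = 6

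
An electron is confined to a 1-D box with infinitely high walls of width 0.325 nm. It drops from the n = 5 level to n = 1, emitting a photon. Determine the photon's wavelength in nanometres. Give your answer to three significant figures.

E_1 = h²/(8m_eL²) = 5.704×10^-19 J, so ΔE = (5² − 1²)E_1 = 1.369×10^-17 J.
λ = hc/ΔE = (6.626×10^-34·2.998×10^8)/1.369×10^-17 = 1.45×10^-8 m = 14.5 nm.

λ = 14.5 nm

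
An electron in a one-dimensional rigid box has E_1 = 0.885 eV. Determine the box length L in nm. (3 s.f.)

L = 0.652 nm

From E_n = n²h²/(8m_eL²), L = n·h/√(8m_eE_n).
E_1 = 0.885 eV = 1.418×10^-19 J, so L = 1·6.626×10^-34/√(8·9.109×10^-31·1.418×10^-19) = 6.52×10^-10 m = 0.652 nm.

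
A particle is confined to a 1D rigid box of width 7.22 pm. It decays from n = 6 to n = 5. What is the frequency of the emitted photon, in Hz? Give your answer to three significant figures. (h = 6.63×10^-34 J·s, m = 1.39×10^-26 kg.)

E_1 = h²/(8mL²) = 7.583×10^-20 J and ΔE = (6² − 5²)E_1 = 8.341×10^-19 J.
f = ΔE/h = 8.341×10^-19/6.63×10^-34 = 1.26×10^15 Hz.

f = 1.26×10^15 Hz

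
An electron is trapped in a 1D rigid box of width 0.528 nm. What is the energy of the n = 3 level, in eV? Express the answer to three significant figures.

For an infinite well E_n = n²h²/(8m_eL²), so E_1 = h²/(8m_eL²) = (6.626×10^-34)²/(8·9.109×10^-31·(5.28×10^-10 m)²) = 2.161×10^-19 J.
Then E_3 = 3²·E_1 = 9·2.161×10^-19 J = 1.945×10^-18 J.
Converting, E_3 = 1.945×10^-18 J / (1.602×10^-19 J/eV) = 12.1 eV.

E_3 = 12.1 eV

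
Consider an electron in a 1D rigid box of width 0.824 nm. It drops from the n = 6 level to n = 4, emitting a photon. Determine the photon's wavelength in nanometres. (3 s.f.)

E_1 = h²/(8m_eL²) = 8.873×10^-20 J, so ΔE = (6² − 4²)E_1 = 1.775×10^-18 J.
λ = hc/ΔE = (6.626×10^-34·2.998×10^8)/1.775×10^-18 = 1.12×10^-7 m = 112 nm.

λ = 112 nm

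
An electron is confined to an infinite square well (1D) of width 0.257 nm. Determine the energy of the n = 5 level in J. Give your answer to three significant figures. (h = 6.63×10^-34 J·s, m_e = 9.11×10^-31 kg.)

E_5 = 2.28×10^-17 J

For an infinite well E_n = n²h²/(8m_eL²), so E_1 = h²/(8m_eL²) = (6.63×10^-34)²/(8·9.11×10^-31·(2.57×10^-10 m)²) = 9.132×10^-19 J.
Then E_5 = 5²·E_1 = 25·9.132×10^-19 J = 2.28×10^-17 J.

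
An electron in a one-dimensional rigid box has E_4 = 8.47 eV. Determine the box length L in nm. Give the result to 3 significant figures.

From E_n = n²h²/(8m_eL²), L = n·h/√(8m_eE_n).
E_4 = 8.47 eV = 1.357×10^-18 J, so L = 4·6.626×10^-34/√(8·9.109×10^-31·1.357×10^-18) = 8.43×10^-10 m = 0.843 nm.

L = 0.843 nm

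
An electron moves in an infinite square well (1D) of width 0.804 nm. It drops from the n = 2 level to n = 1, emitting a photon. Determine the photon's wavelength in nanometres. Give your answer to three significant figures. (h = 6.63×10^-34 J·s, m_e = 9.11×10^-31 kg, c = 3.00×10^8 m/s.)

E_1 = h²/(8m_eL²) = 9.331×10^-20 J, so ΔE = (2² − 1²)E_1 = 2.799×10^-19 J.
λ = hc/ΔE = (6.63×10^-34·3.00×10^8)/2.799×10^-19 = 7.11×10^-7 m = 711 nm.

λ = 711 nm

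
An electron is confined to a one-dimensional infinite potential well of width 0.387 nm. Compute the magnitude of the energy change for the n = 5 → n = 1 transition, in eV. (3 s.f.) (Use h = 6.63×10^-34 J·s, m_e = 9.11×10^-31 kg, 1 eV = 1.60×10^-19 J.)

E_1 = h²/(8m_eL²) = 4.027×10^-19 J.
|ΔE| = |5² − 1²|·E_1 = 24·4.027×10^-19 J = 9.665×10^-18 J = 60.4 eV.

|ΔE| = 60.4 eV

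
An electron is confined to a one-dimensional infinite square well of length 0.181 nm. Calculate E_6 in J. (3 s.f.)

E_6 = 6.62×10^-17 J

For an infinite well E_n = n²h²/(8m_eL²), so E_1 = h²/(8m_eL²) = (6.626×10^-34)²/(8·9.109×10^-31·(1.81×10^-10 m)²) = 1.839×10^-18 J.
Then E_6 = 6²·E_1 = 36·1.839×10^-18 J = 6.62×10^-17 J.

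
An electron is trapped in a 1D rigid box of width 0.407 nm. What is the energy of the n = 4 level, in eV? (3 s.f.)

E_4 = 36.3 eV

For an infinite well E_n = n²h²/(8m_eL²), so E_1 = h²/(8m_eL²) = (6.626×10^-34)²/(8·9.109×10^-31·(4.07×10^-10 m)²) = 3.637×10^-19 J.
Then E_4 = 4²·E_1 = 16·3.637×10^-19 J = 5.819×10^-18 J.
Converting, E_4 = 5.819×10^-18 J / (1.602×10^-19 J/eV) = 36.3 eV.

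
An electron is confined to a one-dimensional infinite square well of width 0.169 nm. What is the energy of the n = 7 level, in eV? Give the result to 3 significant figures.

For an infinite well E_n = n²h²/(8m_eL²), so E_1 = h²/(8m_eL²) = (6.626×10^-34)²/(8·9.109×10^-31·(1.69×10^-10 m)²) = 2.109×10^-18 J.
Then E_7 = 7²·E_1 = 49·2.109×10^-18 J = 1.033×10^-16 J.
Converting, E_7 = 1.033×10^-16 J / (1.602×10^-19 J/eV) = 645 eV.

E_7 = 645 eV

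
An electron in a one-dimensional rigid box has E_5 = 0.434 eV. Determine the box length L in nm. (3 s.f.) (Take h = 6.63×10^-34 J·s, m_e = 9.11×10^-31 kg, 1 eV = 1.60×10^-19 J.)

From E_n = n²h²/(8m_eL²), L = n·h/√(8m_eE_n).
E_5 = 0.434 eV = 6.944×10^-20 J, so L = 5·6.63×10^-34/√(8·9.11×10^-31·6.944×10^-20) = 4.66×10^-9 m = 4.66 nm.

L = 4.66 nm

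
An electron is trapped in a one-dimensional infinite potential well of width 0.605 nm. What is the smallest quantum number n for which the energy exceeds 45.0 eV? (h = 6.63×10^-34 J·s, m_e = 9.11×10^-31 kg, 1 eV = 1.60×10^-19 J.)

n = 7

E_1 = h²/(8m_eL²) = 1.648×10^-19 J = 1.030 eV.
Need n² > 45.0/1.030 = 43.69, i.e. n > 6.610.
The smallest integer satisfying this is n = 7.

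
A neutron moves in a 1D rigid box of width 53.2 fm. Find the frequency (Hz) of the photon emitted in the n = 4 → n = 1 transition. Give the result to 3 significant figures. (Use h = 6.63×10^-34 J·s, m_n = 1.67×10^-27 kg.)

f = 2.63×10^20 Hz

E_1 = h²/(8m_nL²) = 1.163×10^-14 J and ΔE = (4² − 1²)E_1 = 1.745×10^-13 J.
f = ΔE/h = 1.745×10^-13/6.63×10^-34 = 2.63×10^20 Hz.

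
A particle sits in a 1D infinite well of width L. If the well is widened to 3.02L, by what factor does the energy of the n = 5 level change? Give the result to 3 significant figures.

E_n ∝ 1/L², so the energy scales by 1/3.02² = 0.110.

0.110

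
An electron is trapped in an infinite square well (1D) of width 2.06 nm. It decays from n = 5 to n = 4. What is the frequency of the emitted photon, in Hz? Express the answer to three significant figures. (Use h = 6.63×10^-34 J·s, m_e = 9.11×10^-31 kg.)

E_1 = h²/(8m_eL²) = 1.421×10^-20 J and ΔE = (5² − 4²)E_1 = 1.279×10^-19 J.
f = ΔE/h = 1.279×10^-19/6.63×10^-34 = 1.93×10^14 Hz.

f = 1.93×10^14 Hz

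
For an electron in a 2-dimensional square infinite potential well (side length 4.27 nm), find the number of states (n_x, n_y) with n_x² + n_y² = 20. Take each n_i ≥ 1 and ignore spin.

degeneracy = 2

The level has n_x² + n_y² = 20. The ordered positive-integer solutions are (2, 4), (4, 2).
That gives 2 states.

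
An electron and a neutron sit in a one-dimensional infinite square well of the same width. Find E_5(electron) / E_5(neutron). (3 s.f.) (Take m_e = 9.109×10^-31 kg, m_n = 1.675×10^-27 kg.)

1.84×10^3

E_n ∝ 1/m at fixed n and L, so the ratio is m_n/m_e = 1.675×10^-27/9.109×10^-31 = 1.84×10^3.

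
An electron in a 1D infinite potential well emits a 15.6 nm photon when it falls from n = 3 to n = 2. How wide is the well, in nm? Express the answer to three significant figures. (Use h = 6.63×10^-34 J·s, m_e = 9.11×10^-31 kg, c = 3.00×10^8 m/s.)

The photon carries ΔE = hc/λ = 6.63×10^-34·3.00×10^8/1.56×10^-8 m = 1.275×10^-17 J.
Since ΔE = (3² − 2²)E_1, E_1 = 2.550×10^-18 J, and L = h/√(8m_eE_1) = 1.54×10^-10 m = 0.154 nm.

L = 0.154 nm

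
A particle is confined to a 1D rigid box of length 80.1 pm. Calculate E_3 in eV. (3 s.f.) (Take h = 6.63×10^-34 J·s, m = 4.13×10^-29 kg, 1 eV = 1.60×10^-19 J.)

E_3 = 11.7 eV

For an infinite well E_n = n²h²/(8mL²), so E_1 = h²/(8mL²) = (6.63×10^-34)²/(8·4.13×10^-29·(8.01×10^-11 m)²) = 2.074×10^-19 J.
Then E_3 = 3²·E_1 = 9·2.074×10^-19 J = 1.867×10^-18 J.
Converting, E_3 = 1.867×10^-18 J / (1.60×10^-19 J/eV) = 11.7 eV.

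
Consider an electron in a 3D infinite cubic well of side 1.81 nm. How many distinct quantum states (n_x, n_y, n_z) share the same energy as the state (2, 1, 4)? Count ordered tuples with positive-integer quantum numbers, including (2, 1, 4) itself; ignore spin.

degeneracy = 6

The level has n_x² + n_y² + n_z² = 21. The ordered positive-integer solutions are (1, 2, 4), (1, 4, 2), (2, 1, 4), (2, 4, 1), (4, 1, 2), (4, 2, 1).
That gives 6 states.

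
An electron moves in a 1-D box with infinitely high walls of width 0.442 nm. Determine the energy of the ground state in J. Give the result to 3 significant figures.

E_1 = 3.08×10^-19 J

For an infinite well E_n = n²h²/(8m_eL²), so E_1 = h²/(8m_eL²) = (6.626×10^-34)²/(8·9.109×10^-31·(4.42×10^-10 m)²) = 3.084×10^-19 J.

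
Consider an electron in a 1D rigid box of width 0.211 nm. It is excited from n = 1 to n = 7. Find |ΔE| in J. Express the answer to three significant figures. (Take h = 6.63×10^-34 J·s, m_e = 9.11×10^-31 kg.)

|ΔE| = 6.50×10^-17 J

E_1 = h²/(8m_eL²) = 1.355×10^-18 J.
|ΔE| = |1² − 7²|·E_1 = 48·1.355×10^-18 J = 6.50×10^-17 J.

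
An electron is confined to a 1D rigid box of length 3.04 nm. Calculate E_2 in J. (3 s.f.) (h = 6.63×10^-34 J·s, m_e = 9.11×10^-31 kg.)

E_2 = 2.61×10^-20 J

For an infinite well E_n = n²h²/(8m_eL²), so E_1 = h²/(8m_eL²) = (6.63×10^-34)²/(8·9.11×10^-31·(3.04×10^-9 m)²) = 6.526×10^-21 J.
Then E_2 = 2²·E_1 = 4·6.526×10^-21 J = 2.61×10^-20 J.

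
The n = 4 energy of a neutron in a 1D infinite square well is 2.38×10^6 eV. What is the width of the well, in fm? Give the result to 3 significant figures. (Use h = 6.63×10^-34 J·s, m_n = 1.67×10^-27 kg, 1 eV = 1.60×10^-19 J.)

From E_n = n²h²/(8m_nL²), L = n·h/√(8m_nE_n).
E_4 = 2.38×10^6 eV = 3.808×10^-13 J, so L = 4·6.63×10^-34/√(8·1.67×10^-27·3.808×10^-13) = 3.72×10^-14 m = 37.2 fm.

L = 37.2 fm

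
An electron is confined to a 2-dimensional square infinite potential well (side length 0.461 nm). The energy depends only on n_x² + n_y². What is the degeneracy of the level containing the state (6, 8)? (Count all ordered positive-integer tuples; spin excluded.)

The level has n_x² + n_y² = 100. The ordered positive-integer solutions are (6, 8), (8, 6).
That gives 2 states.

degeneracy = 2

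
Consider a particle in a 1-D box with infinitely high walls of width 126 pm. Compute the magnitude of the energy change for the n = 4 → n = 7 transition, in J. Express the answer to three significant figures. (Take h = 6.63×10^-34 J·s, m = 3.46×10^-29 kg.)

E_1 = h²/(8mL²) = 1.000×10^-19 J.
|ΔE| = |4² − 7²|·E_1 = 33·1.000×10^-19 J = 3.30×10^-18 J.

|ΔE| = 3.30×10^-18 J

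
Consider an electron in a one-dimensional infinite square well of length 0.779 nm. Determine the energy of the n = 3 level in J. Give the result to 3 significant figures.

For an infinite well E_n = n²h²/(8m_eL²), so E_1 = h²/(8m_eL²) = (6.626×10^-34)²/(8·9.109×10^-31·(7.79×10^-10 m)²) = 9.928×10^-20 J.
Then E_3 = 3²·E_1 = 9·9.928×10^-20 J = 8.94×10^-19 J.

E_3 = 8.94×10^-19 J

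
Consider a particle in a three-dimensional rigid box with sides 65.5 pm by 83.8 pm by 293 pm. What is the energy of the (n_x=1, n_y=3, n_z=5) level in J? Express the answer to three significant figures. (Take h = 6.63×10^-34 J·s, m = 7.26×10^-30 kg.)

E = 1.37×10^-17 J

For a 3D rectangular well E = (h²/8m)·Σ n_i²/L_i² = (6.63×10^-34)²/(8·7.26×10^-30) · [1²/(65.5 pm)² + 3²/(83.8 pm)² + 5²/(293 pm)²].
Evaluating gives E = 1.37×10^-17 J.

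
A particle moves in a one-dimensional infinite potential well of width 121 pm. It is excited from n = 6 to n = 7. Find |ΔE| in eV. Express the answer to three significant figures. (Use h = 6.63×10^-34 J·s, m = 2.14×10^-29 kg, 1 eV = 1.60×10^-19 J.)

|ΔE| = 14.2 eV

E_1 = h²/(8mL²) = 1.754×10^-19 J.
|ΔE| = |6² − 7²|·E_1 = 13·1.754×10^-19 J = 2.280×10^-18 J = 14.2 eV.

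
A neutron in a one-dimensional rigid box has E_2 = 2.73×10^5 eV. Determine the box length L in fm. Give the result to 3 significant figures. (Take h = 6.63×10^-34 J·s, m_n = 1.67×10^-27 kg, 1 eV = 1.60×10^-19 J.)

From E_n = n²h²/(8m_nL²), L = n·h/√(8m_nE_n).
E_2 = 2.73×10^5 eV = 4.368×10^-14 J, so L = 2·6.63×10^-34/√(8·1.67×10^-27·4.368×10^-14) = 5.49×10^-14 m = 54.9 fm.

L = 54.9 fm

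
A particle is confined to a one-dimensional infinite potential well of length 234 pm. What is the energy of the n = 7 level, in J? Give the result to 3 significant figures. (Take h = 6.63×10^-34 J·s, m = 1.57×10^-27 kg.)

For an infinite well E_n = n²h²/(8mL²), so E_1 = h²/(8mL²) = (6.63×10^-34)²/(8·1.57×10^-27·(2.34×10^-10 m)²) = 6.392×10^-22 J.
Then E_7 = 7²·E_1 = 49·6.392×10^-22 J = 3.13×10^-20 J.

E_7 = 3.13×10^-20 J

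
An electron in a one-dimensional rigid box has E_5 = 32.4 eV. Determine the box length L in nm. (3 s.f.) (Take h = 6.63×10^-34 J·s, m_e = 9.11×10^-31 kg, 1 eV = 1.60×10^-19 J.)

L = 0.539 nm

From E_n = n²h²/(8m_eL²), L = n·h/√(8m_eE_n).
E_5 = 32.4 eV = 5.184×10^-18 J, so L = 5·6.63×10^-34/√(8·9.11×10^-31·5.184×10^-18) = 5.39×10^-10 m = 0.539 nm.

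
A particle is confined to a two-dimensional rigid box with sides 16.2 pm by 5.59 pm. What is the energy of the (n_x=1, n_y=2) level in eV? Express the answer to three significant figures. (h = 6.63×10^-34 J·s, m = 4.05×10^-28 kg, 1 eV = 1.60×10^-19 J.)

For a 2D rectangular well E = (h²/8m)·Σ n_i²/L_i² = (6.63×10^-34)²/(8·4.05×10^-28) · [1²/(16.2 pm)² + 2²/(5.59 pm)²].
Evaluating gives E = 1.788×10^-17 J = 112 eV.

E = 112 eV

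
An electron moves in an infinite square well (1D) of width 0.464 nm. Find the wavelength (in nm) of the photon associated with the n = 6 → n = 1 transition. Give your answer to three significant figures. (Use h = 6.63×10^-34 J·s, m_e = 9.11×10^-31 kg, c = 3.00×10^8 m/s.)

λ = 20.3 nm

E_1 = h²/(8m_eL²) = 2.801×10^-19 J, so ΔE = (6² − 1²)E_1 = 9.804×10^-18 J.
λ = hc/ΔE = (6.63×10^-34·3.00×10^8)/9.804×10^-18 = 2.03×10^-8 m = 20.3 nm.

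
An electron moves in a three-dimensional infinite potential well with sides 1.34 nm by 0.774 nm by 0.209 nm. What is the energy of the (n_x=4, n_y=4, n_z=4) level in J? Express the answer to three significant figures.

For a 3D rectangular well E = (h²/8m_e)·Σ n_i²/L_i² = (6.626×10^-34)²/(8·9.109×10^-31) · [4²/(1.34 nm)² + 4²/(0.774 nm)² + 4²/(0.209 nm)²].
Evaluating gives E = 2.42×10^-17 J.

E = 2.42×10^-17 J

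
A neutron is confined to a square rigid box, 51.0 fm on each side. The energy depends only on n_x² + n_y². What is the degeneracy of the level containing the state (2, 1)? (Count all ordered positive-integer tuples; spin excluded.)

degeneracy = 2

The level has n_x² + n_y² = 5. The ordered positive-integer solutions are (1, 2), (2, 1).
That gives 2 states.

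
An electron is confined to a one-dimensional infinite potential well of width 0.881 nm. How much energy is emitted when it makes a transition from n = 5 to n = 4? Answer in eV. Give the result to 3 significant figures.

|ΔE| = 4.36 eV

E_1 = h²/(8m_eL²) = 7.762×10^-20 J.
|ΔE| = |5² − 4²|·E_1 = 9·7.762×10^-20 J = 6.986×10^-19 J = 4.36 eV.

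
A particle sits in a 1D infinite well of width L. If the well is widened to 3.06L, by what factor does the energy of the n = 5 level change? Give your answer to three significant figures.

E_n ∝ 1/L², so the energy scales by 1/3.06² = 0.107.

0.107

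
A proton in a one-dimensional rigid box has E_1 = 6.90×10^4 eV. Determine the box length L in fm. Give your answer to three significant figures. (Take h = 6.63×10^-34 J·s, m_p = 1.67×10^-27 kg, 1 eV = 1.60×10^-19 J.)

L = 54.6 fm

From E_n = n²h²/(8m_pL²), L = n·h/√(8m_pE_n).
E_1 = 6.90×10^4 eV = 1.104×10^-14 J, so L = 1·6.63×10^-34/√(8·1.67×10^-27·1.104×10^-14) = 5.46×10^-14 m = 54.6 fm.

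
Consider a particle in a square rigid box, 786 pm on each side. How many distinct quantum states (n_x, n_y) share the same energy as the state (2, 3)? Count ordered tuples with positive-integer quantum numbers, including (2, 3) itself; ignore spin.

The level has n_x² + n_y² = 13. The ordered positive-integer solutions are (2, 3), (3, 2).
That gives 2 states.

degeneracy = 2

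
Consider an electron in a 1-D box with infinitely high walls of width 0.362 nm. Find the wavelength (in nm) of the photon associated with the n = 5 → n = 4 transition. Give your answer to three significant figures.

E_1 = h²/(8m_eL²) = 4.598×10^-19 J, so ΔE = (5² − 4²)E_1 = 4.138×10^-18 J.
λ = hc/ΔE = (6.626×10^-34·2.998×10^8)/4.138×10^-18 = 4.80×10^-8 m = 48.0 nm.

λ = 48.0 nm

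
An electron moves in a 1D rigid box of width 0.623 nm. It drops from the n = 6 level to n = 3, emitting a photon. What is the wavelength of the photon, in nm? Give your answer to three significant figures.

E_1 = h²/(8m_eL²) = 1.552×10^-19 J, so ΔE = (6² − 3²)E_1 = 4.190×10^-18 J.
λ = hc/ΔE = (6.626×10^-34·2.998×10^8)/4.190×10^-18 = 4.74×10^-8 m = 47.4 nm.

λ = 47.4 nm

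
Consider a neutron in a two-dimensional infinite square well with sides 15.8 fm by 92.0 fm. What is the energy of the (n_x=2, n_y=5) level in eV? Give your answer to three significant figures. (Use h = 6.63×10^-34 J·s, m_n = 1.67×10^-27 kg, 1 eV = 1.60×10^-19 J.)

E = 3.90×10^6 eV

For a 2D rectangular well E = (h²/8m_n)·Σ n_i²/L_i² = (6.63×10^-34)²/(8·1.67×10^-27) · [2²/(15.8 fm)² + 5²/(92.0 fm)²].
Evaluating gives E = 6.244×10^-13 J = 3.90×10^6 eV.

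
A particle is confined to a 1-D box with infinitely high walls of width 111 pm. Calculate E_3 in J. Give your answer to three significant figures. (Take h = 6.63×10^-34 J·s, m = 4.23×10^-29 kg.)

E_3 = 9.49×10^-19 J

For an infinite well E_n = n²h²/(8mL²), so E_1 = h²/(8mL²) = (6.63×10^-34)²/(8·4.23×10^-29·(1.11×10^-10 m)²) = 1.054×10^-19 J.
Then E_3 = 3²·E_1 = 9·1.054×10^-19 J = 9.49×10^-19 J.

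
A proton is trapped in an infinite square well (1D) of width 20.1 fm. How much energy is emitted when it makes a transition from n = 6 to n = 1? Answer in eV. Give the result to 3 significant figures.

E_1 = h²/(8m_pL²) = 8.119×10^-14 J.
|ΔE| = |6² − 1²|·E_1 = 35·8.119×10^-14 J = 2.842×10^-12 J = 1.77×10^7 eV.

|ΔE| = 1.77×10^7 eV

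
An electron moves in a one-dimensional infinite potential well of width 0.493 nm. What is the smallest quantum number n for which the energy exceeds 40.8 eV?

E_1 = h²/(8m_eL²) = 2.479×10^-19 J = 1.547 eV.
Need n² > 40.8/1.547 = 26.37, i.e. n > 5.135.
The smallest integer satisfying this is n = 6.

n = 6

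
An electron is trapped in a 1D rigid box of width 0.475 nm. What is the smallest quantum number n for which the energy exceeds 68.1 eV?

n = 7

E_1 = h²/(8m_eL²) = 2.670×10^-19 J = 1.667 eV.
Need n² > 68.1/1.667 = 40.85, i.e. n > 6.391.
The smallest integer satisfying this is n = 7.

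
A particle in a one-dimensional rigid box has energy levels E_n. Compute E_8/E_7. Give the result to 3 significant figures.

E_n ∝ n², so E_8/E_7 = 8²/7² = 64/49 = 1.31.

1.31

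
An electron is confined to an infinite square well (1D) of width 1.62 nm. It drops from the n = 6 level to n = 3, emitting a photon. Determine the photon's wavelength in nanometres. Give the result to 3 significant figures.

λ = 320 nm

E_1 = h²/(8m_eL²) = 2.296×10^-20 J, so ΔE = (6² − 3²)E_1 = 6.199×10^-19 J.
λ = hc/ΔE = (6.626×10^-34·2.998×10^8)/6.199×10^-19 = 3.20×10^-7 m = 320 nm.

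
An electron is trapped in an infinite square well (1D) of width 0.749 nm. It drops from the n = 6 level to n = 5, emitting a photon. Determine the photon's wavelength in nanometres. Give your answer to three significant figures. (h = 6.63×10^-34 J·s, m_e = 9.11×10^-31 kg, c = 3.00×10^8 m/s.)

E_1 = h²/(8m_eL²) = 1.075×10^-19 J, so ΔE = (6² − 5²)E_1 = 1.183×10^-18 J.
λ = hc/ΔE = (6.63×10^-34·3.00×10^8)/1.183×10^-18 = 1.68×10^-7 m = 168 nm.

λ = 168 nm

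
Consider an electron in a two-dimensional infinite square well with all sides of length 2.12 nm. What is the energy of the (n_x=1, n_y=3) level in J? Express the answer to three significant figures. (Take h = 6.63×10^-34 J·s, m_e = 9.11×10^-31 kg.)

E = 1.34×10^-19 J

For a 2D rectangular well E = (h²/8m_e)·Σ n_i²/L_i² = (6.63×10^-34)²/(8·9.11×10^-31) · [1²/(2.12 nm)² + 3²/(2.12 nm)²].
Evaluating gives E = 1.34×10^-19 J.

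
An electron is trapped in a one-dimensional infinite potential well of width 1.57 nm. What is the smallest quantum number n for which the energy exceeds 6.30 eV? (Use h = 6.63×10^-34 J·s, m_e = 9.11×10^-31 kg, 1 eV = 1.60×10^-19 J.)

E_1 = h²/(8m_eL²) = 2.447×10^-20 J = 0.1529 eV.
Need n² > 6.30/0.1529 = 41.20, i.e. n > 6.419.
The smallest integer satisfying this is n = 7.

n = 7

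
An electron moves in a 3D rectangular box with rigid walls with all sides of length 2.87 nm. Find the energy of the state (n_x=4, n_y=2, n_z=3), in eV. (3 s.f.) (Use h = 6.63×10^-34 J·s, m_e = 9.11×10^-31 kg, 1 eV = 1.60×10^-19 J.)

For a 3D rectangular well E = (h²/8m_e)·Σ n_i²/L_i² = (6.63×10^-34)²/(8·9.11×10^-31) · [4²/(2.87 nm)² + 2²/(2.87 nm)² + 3²/(2.87 nm)²].
Evaluating gives E = 2.124×10^-19 J = 1.33 eV.

E = 1.33 eV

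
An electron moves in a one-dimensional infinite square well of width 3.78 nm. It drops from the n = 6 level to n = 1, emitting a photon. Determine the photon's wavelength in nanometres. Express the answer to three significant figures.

λ = 1.35×10^3 nm

E_1 = h²/(8m_eL²) = 4.217×10^-21 J, so ΔE = (6² − 1²)E_1 = 1.476×10^-19 J.
λ = hc/ΔE = (6.626×10^-34·2.998×10^8)/1.476×10^-19 = 1.35×10^-6 m = 1.35×10^3 nm.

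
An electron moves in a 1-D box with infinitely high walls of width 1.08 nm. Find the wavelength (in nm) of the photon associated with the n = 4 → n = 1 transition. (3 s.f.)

E_1 = h²/(8m_eL²) = 5.165×10^-20 J, so ΔE = (4² − 1²)E_1 = 7.747×10^-19 J.
λ = hc/ΔE = (6.626×10^-34·2.998×10^8)/7.747×10^-19 = 2.56×10^-7 m = 256 nm.

λ = 256 nm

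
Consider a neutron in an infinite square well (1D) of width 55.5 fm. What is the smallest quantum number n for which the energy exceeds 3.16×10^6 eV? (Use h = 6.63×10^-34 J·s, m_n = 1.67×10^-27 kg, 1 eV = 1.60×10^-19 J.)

n = 7

E_1 = h²/(8m_nL²) = 1.068×10^-14 J = 6.675×10^4 eV.
Need n² > 3.16×10^6/6.675×10^4 = 47.34, i.e. n > 6.880.
The smallest integer satisfying this is n = 7.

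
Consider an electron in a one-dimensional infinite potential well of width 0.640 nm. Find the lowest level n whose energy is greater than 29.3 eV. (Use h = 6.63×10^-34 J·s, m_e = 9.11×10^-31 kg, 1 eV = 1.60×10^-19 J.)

n = 6

E_1 = h²/(8m_eL²) = 1.473×10^-19 J = 0.9206 eV.
Need n² > 29.3/0.9206 = 31.83, i.e. n > 5.642.
The smallest integer satisfying this is n = 6.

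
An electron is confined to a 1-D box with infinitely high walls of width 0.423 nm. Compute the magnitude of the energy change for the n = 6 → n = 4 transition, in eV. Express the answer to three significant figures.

|ΔE| = 42.0 eV

E_1 = h²/(8m_eL²) = 3.367×10^-19 J.
|ΔE| = |6² − 4²|·E_1 = 20·3.367×10^-19 J = 6.734×10^-18 J = 42.0 eV.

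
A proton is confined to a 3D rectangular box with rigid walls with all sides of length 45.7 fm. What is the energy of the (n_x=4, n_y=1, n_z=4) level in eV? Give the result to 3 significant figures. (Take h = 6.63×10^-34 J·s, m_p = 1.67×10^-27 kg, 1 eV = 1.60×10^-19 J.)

E = 3.25×10^6 eV

For a 3D rectangular well E = (h²/8m_p)·Σ n_i²/L_i² = (6.63×10^-34)²/(8·1.67×10^-27) · [4²/(45.7 fm)² + 1²/(45.7 fm)² + 4²/(45.7 fm)²].
Evaluating gives E = 5.199×10^-13 J = 3.25×10^6 eV.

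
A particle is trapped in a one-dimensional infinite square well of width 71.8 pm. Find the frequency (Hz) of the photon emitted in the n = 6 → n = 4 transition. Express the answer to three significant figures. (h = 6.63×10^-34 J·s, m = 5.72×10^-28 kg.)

f = 5.62×10^14 Hz

E_1 = h²/(8mL²) = 1.863×10^-20 J and ΔE = (6² − 4²)E_1 = 3.726×10^-19 J.
f = ΔE/h = 3.726×10^-19/6.63×10^-34 = 5.62×10^14 Hz.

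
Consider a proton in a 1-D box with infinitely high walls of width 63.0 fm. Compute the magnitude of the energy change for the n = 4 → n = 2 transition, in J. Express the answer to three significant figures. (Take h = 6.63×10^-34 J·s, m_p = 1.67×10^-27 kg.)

E_1 = h²/(8m_pL²) = 8.290×10^-15 J.
|ΔE| = |4² − 2²|·E_1 = 12·8.290×10^-15 J = 9.95×10^-14 J.

|ΔE| = 9.95×10^-14 J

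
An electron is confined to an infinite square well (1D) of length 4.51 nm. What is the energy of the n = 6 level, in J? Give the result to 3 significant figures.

E_6 = 1.07×10^-19 J

For an infinite well E_n = n²h²/(8m_eL²), so E_1 = h²/(8m_eL²) = (6.626×10^-34)²/(8·9.109×10^-31·(4.51×10^-9 m)²) = 2.962×10^-21 J.
Then E_6 = 6²·E_1 = 36·2.962×10^-21 J = 1.07×10^-19 J.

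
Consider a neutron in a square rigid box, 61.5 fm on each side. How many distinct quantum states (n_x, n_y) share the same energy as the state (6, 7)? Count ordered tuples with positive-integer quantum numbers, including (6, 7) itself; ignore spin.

degeneracy = 4

The level has n_x² + n_y² = 85. The ordered positive-integer solutions are (2, 9), (6, 7), (7, 6), (9, 2).
That gives 4 states.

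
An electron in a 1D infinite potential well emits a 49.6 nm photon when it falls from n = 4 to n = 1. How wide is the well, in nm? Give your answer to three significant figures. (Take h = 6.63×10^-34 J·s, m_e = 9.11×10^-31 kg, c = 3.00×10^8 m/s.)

The photon carries ΔE = hc/λ = 6.63×10^-34·3.00×10^8/4.96×10^-8 m = 4.010×10^-18 J.
Since ΔE = (4² − 1²)E_1, E_1 = 2.673×10^-19 J, and L = h/√(8m_eE_1) = 4.75×10^-10 m = 0.475 nm.

L = 0.475 nm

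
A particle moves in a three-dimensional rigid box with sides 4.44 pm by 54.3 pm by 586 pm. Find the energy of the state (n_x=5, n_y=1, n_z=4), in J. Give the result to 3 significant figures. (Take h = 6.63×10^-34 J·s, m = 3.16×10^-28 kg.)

E = 2.21×10^-16 J

For a 3D rectangular well E = (h²/8m)·Σ n_i²/L_i² = (6.63×10^-34)²/(8·3.16×10^-28) · [5²/(4.44 pm)² + 1²/(54.3 pm)² + 4²/(586 pm)²].
Evaluating gives E = 2.21×10^-16 J.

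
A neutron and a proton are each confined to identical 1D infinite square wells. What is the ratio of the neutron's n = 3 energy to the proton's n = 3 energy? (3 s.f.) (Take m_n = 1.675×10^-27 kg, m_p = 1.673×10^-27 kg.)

0.999

E_n ∝ 1/m at fixed n and L, so the ratio is m_p/m_n = 1.673×10^-27/1.675×10^-27 = 0.999.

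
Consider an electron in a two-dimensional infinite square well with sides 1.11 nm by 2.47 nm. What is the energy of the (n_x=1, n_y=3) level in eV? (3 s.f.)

For a 2D rectangular well E = (h²/8m_e)·Σ n_i²/L_i² = (6.626×10^-34)²/(8·9.109×10^-31) · [1²/(1.11 nm)² + 3²/(2.47 nm)²].
Evaluating gives E = 1.378×10^-19 J = 0.860 eV.

E = 0.860 eV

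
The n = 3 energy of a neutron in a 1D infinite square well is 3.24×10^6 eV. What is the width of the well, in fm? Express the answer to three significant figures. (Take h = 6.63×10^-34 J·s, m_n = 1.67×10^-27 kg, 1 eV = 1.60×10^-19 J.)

L = 23.9 fm

From E_n = n²h²/(8m_nL²), L = n·h/√(8m_nE_n).
E_3 = 3.24×10^6 eV = 5.184×10^-13 J, so L = 3·6.63×10^-34/√(8·1.67×10^-27·5.184×10^-13) = 2.39×10^-14 m = 23.9 fm.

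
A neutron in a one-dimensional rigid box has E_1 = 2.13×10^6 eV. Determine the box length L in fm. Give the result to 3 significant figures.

L = 9.80 fm

From E_n = n²h²/(8m_nL²), L = n·h/√(8m_nE_n).
E_1 = 2.13×10^6 eV = 3.412×10^-13 J, so L = 1·6.626×10^-34/√(8·1.675×10^-27·3.412×10^-13) = 9.80×10^-15 m = 9.80 fm.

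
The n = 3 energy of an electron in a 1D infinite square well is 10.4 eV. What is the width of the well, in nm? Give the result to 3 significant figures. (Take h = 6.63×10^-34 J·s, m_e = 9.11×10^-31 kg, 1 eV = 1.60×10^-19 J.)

L = 0.571 nm

From E_n = n²h²/(8m_eL²), L = n·h/√(8m_eE_n).
E_3 = 10.4 eV = 1.664×10^-18 J, so L = 3·6.63×10^-34/√(8·9.11×10^-31·1.664×10^-18) = 5.71×10^-10 m = 0.571 nm.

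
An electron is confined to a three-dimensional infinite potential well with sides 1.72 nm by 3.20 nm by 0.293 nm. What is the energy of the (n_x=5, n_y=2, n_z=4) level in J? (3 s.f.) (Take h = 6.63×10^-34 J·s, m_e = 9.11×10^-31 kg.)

For a 3D rectangular well E = (h²/8m_e)·Σ n_i²/L_i² = (6.63×10^-34)²/(8·9.11×10^-31) · [5²/(1.72 nm)² + 2²/(3.20 nm)² + 4²/(0.293 nm)²].
Evaluating gives E = 1.18×10^-17 J.

E = 1.18×10^-17 J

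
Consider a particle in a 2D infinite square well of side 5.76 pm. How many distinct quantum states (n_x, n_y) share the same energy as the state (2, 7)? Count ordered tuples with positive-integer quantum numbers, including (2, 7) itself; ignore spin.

The level has n_x² + n_y² = 53. The ordered positive-integer solutions are (2, 7), (7, 2).
That gives 2 states.

degeneracy = 2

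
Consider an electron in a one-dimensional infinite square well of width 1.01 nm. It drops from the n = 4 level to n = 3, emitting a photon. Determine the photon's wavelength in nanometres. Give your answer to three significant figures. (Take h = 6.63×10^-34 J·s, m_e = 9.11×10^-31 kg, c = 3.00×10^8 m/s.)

λ = 481 nm

E_1 = h²/(8m_eL²) = 5.913×10^-20 J, so ΔE = (4² − 3²)E_1 = 4.139×10^-19 J.
λ = hc/ΔE = (6.63×10^-34·3.00×10^8)/4.139×10^-19 = 4.81×10^-7 m = 481 nm.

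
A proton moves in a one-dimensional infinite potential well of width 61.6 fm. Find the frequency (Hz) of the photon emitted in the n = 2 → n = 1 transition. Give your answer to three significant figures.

f = 3.91×10^19 Hz

E_1 = h²/(8m_pL²) = 8.645×10^-15 J and ΔE = (2² − 1²)E_1 = 2.594×10^-14 J.
f = ΔE/h = 2.594×10^-14/6.626×10^-34 = 3.91×10^19 Hz.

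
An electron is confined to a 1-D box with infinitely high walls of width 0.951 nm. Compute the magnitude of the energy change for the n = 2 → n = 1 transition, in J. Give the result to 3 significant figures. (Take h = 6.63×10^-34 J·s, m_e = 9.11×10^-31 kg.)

E_1 = h²/(8m_eL²) = 6.669×10^-20 J.
|ΔE| = |2² − 1²|·E_1 = 3·6.669×10^-20 J = 2.00×10^-19 J.

|ΔE| = 2.00×10^-19 J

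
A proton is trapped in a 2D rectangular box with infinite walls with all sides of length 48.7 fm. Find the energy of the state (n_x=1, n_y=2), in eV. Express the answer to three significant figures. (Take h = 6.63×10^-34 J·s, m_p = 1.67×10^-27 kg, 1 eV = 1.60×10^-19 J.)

For a 2D rectangular well E = (h²/8m_p)·Σ n_i²/L_i² = (6.63×10^-34)²/(8·1.67×10^-27) · [1²/(48.7 fm)² + 2²/(48.7 fm)²].
Evaluating gives E = 6.936×10^-14 J = 4.34×10^5 eV.

E = 4.34×10^5 eV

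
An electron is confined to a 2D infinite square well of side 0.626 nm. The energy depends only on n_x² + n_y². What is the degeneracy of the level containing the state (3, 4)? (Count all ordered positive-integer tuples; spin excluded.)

The level has n_x² + n_y² = 25. The ordered positive-integer solutions are (3, 4), (4, 3).
That gives 2 states.

degeneracy = 2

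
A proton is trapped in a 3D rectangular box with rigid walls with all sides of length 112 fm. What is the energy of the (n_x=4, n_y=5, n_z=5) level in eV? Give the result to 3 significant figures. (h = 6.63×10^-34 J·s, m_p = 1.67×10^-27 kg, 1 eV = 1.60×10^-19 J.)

E = 1.08×10^6 eV

For a 3D rectangular well E = (h²/8m_p)·Σ n_i²/L_i² = (6.63×10^-34)²/(8·1.67×10^-27) · [4²/(112 fm)² + 5²/(112 fm)² + 5²/(112 fm)²].
Evaluating gives E = 1.731×10^-13 J = 1.08×10^6 eV.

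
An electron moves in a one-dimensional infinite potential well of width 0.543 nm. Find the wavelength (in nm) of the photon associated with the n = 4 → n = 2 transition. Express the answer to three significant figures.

E_1 = h²/(8m_eL²) = 2.043×10^-19 J, so ΔE = (4² − 2²)E_1 = 2.452×10^-18 J.
λ = hc/ΔE = (6.626×10^-34·2.998×10^8)/2.452×10^-18 = 8.10×10^-8 m = 81.0 nm.

λ = 81.0 nm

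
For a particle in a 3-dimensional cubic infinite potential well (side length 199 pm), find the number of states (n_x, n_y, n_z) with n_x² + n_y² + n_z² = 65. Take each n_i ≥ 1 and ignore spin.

The level has n_x² + n_y² + n_z² = 65. The ordered positive-integer solutions are (2, 5, 6), (2, 6, 5), (5, 2, 6), (5, 6, 2), (6, 2, 5), (6, 5, 2).
That gives 6 states.

degeneracy = 6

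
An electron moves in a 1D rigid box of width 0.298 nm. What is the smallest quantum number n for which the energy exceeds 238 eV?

E_1 = h²/(8m_eL²) = 6.784×10^-19 J = 4.235 eV.
Need n² > 238/4.235 = 56.20, i.e. n > 7.497.
The smallest integer satisfying this is n = 8.

n = 8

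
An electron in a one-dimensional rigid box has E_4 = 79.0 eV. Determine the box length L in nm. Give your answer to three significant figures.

From E_n = n²h²/(8m_eL²), L = n·h/√(8m_eE_n).
E_4 = 79.0 eV = 1.266×10^-17 J, so L = 4·6.626×10^-34/√(8·9.109×10^-31·1.266×10^-17) = 2.76×10^-10 m = 0.276 nm.

L = 0.276 nm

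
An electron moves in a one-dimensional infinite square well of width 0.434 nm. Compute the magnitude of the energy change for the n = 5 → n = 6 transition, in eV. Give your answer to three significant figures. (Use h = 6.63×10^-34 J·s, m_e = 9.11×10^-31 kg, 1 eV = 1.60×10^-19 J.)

E_1 = h²/(8m_eL²) = 3.202×10^-19 J.
|ΔE| = |5² − 6²|·E_1 = 11·3.202×10^-19 J = 3.522×10^-18 J = 22.0 eV.

|ΔE| = 22.0 eV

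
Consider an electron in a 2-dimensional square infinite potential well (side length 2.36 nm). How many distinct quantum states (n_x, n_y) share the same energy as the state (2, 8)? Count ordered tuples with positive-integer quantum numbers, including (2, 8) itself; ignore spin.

degeneracy = 2

The level has n_x² + n_y² = 68. The ordered positive-integer solutions are (2, 8), (8, 2).
That gives 2 states.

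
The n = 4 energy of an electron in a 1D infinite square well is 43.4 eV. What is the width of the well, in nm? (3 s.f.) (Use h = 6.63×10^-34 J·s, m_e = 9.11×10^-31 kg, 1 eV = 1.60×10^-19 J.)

L = 0.373 nm

From E_n = n²h²/(8m_eL²), L = n·h/√(8m_eE_n).
E_4 = 43.4 eV = 6.944×10^-18 J, so L = 4·6.63×10^-34/√(8·9.11×10^-31·6.944×10^-18) = 3.73×10^-10 m = 0.373 nm.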